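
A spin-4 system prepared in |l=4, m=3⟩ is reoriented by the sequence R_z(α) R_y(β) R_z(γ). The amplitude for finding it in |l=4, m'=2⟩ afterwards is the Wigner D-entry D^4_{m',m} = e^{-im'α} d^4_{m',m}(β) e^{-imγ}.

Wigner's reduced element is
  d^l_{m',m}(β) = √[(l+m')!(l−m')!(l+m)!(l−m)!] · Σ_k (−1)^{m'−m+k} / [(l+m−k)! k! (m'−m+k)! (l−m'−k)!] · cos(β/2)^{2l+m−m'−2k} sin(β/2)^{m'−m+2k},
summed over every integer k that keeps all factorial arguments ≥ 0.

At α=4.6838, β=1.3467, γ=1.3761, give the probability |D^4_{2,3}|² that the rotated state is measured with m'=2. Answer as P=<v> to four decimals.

Split into d^4_{2,3}(β=1.3467) × two z-phases.
With c≡cos(β/2)=0.781737 and s≡sin(β/2)=0.623608, N=[720·2·5040·1]^{1/2}=2693.993318
k: max(0,(3)−(2))=1 … min(4+(3),4−(2))=2
  k=1: (−1)^0·2693.9933/(720)·0.7817^7·0.6236^1 = +0.416294
  k=2: (−1)^1·2693.9933/(240)·0.7817^5·0.6236^3 = -0.794738
d^4_{2,3}(1.3467) = +0.416294 -0.794738 = -0.378444
|D^4_{2,3}|² = |d^4_{2,3}(β)|² = (-0.378444)² = 0.143220 (the z-rotation phases have unit modulus)

P=0.1432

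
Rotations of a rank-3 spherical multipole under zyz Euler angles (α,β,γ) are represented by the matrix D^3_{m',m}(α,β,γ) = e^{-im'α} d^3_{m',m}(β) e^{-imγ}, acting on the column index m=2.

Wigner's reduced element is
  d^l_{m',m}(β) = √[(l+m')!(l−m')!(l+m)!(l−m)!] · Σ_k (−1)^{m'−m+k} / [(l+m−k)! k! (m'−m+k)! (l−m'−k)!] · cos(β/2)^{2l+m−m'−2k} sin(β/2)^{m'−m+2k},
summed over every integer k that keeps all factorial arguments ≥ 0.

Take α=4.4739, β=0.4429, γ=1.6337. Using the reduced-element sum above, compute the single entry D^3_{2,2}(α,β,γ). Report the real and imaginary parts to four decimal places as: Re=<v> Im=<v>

Re=0.6044 Im=0.2214

D^3_{2,2}(4.4739,0.4429,1.6337) = e^{-i·2·4.4739}·d^3_{2,2}(0.4429)·e^{-i·2·1.6337}. Compute d first:
Half-angle: c=0.975580, s=0.219644. N=√(120·1·120·1)=120.000000
k: max(0,(2)−(2))=0 … min(3+(2),3−(2))=1
  k=0: (−1)^0·120.0000/(120)·0.9756^6·0.2196^0 = +0.862139
  k=1: (−1)^1·120.0000/(24)·0.9756^4·0.2196^2 = -0.218505
d^3_{2,2}(0.4429) = +0.862139 -0.218505 = +0.643634
Phases: e^{-i·(2)·4.4739}=-0.888386-0.459097i, e^{-i·(2)·1.6337}=-0.992097+0.125476i ⇒ D=+0.604353+0.221408i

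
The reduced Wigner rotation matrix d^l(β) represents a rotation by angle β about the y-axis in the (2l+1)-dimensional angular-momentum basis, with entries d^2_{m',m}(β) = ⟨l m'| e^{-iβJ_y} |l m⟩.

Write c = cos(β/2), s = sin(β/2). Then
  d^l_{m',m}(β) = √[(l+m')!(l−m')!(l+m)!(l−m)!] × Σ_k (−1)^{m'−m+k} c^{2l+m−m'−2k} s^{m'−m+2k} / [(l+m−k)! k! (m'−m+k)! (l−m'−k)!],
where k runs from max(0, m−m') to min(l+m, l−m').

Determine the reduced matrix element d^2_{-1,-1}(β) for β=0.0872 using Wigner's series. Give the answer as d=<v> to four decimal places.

d^2_{-1,-1}(β=0.0872) via Wigner's sum:
With c≡cos(β/2)=0.999050 and s≡sin(β/2)=0.043586, N=[1·6·1·6]^{1/2}=6.000000
Admissible k: 0..1 (factorial args all ≥0)
  k=0: (−1)^0·6.0000/(6)·0.9990^4·0.0436^0 = +0.996204
  k=1: (−1)^1·6.0000/(2)·0.9990^2·0.0436^2 = -0.005688
d^2_{-1,-1}(0.0872) = +0.996204 -0.005688 = +0.990516

d=0.9905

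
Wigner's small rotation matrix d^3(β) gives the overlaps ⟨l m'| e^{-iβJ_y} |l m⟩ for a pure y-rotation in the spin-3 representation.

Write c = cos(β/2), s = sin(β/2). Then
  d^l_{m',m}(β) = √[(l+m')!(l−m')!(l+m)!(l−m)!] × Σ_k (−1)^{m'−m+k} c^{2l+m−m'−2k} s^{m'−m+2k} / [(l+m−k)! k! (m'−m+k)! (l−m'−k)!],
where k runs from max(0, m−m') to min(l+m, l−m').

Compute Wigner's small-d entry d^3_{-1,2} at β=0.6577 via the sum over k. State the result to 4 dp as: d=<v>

d=0.1701

d^3_{-1,2}(β=0.6577) via Wigner's sum:
c=cos(0.6577/2)=0.946414, s=sin(0.6577/2)=0.322955; N=√[2·24·120·1]=75.894664
Admissible k: 3..4 (factorial args all ≥0)
  k=3: (−1)^0·75.8947/(12)·0.9464^3·0.3230^3 = +0.180592
  k=4: (−1)^1·75.8947/(24)·0.9464^1·0.3230^5 = -0.010515
d^3_{-1,2}(0.6577) = +0.180592 -0.010515 = +0.170078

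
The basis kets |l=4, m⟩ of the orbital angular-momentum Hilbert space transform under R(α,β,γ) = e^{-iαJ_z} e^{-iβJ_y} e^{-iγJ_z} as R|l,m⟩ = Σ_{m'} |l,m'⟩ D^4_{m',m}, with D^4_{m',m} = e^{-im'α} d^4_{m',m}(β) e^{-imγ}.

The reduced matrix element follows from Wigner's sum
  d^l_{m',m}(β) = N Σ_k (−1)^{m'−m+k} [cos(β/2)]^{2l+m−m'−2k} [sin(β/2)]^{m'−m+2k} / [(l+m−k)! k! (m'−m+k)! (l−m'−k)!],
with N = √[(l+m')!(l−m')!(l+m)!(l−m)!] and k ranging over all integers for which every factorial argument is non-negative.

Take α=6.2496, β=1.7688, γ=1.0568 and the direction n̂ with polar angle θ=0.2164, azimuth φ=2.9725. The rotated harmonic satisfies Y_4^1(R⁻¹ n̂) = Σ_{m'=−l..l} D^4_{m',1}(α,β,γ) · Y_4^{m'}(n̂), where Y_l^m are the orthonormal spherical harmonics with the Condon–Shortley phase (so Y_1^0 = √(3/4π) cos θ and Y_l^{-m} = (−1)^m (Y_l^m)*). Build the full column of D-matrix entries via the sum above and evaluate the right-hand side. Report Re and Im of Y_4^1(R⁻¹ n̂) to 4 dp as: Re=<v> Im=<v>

Need the full column D^4_{m',1} for m'=−4..4 at α=6.2496, β=1.7688, γ=1.0568.
cos(β/2)=0.633754, sin(β/2)=0.773535
d^4_{-4,1}: single k=5 term ⇒ +0.527540;  D = +0.195506-0.489975i
d^4_{-3,1}: k∈[4..5] ⇒ +0.764048 -0.682953 = +0.081095;  D = +0.032566-0.074269i
d^4_{-2,1}: k∈[3..5] ⇒ +0.669202 -1.495434 +0.445570 = -0.380662;  D = -0.164486+0.343290i
d^4_{-1,1}: k∈[2..5] ⇒ +0.387689 -1.732698 +1.290660 -0.128186 = -0.182536;  D = -0.084358+0.161874i
d^4_{0,1}: k∈[1..4] ⇒ +0.142049 -1.269722 +1.891591 -0.469672 = +0.294247;  D = +0.144670-0.256226i
d^4_{1,1}: k∈[0..3] ⇒ +0.026023 -0.581533 +1.732698 -0.860440 = +0.316749;  D = +0.164907-0.270436i
d^4_{2,1}: k∈[0..2] ⇒ -0.134760 +1.003803 -0.996956 = -0.127913;  D = -0.070224+0.106912i
d^4_{3,1}: k∈[0..1] ⇒ +0.307718 -0.764048 = -0.456330;  D = -0.263191+0.372783i
d^4_{4,1}: single k=0 term ⇒ -0.354109;  D = -0.213833+0.282256i
Y_4^{m'}(θ=0.2164,φ=2.9725) and Σ D·Y over m':
  (+0.1955-0.4900i)·(+0.0007+0.0006i)  (+0.0326-0.0743i)·(-0.0106-0.0059i)  (-0.1645+0.3433i)·(+0.0826+0.0290i)  (-0.0844+0.1619i)·(-0.3596-0.0614i)  (+0.1447-0.2562i)·(+0.6591+0.0000i)  (+0.1649-0.2704i)·(+0.3596-0.0614i)  (-0.0702+0.1069i)·(+0.0826-0.0290i)  (-0.2632+0.3728i)·(+0.0106-0.0059i)  (-0.2138+0.2823i)·(+0.0007-0.0006i)
Y_4^1(R⁻¹ n̂) = +0.151138-0.288664i

Re=0.1511 Im=-0.2887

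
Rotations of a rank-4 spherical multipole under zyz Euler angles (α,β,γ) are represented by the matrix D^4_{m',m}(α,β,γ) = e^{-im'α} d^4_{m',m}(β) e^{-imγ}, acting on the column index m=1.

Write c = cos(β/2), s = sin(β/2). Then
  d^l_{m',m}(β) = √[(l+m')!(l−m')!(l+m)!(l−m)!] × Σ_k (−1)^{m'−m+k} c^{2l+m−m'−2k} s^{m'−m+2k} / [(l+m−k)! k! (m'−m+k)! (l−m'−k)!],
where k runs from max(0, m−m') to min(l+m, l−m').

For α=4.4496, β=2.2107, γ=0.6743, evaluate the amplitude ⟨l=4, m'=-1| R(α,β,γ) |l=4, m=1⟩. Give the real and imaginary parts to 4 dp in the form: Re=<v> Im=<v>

D^4_{-1,1}(4.4496,2.2107,0.6743) = e^{-i·-1·4.4496}·d^4_{-1,1}(2.2107)·e^{-i·1·0.6743}. Compute d first:
With c≡cos(β/2)=0.448822 and s≡sin(β/2)=0.893621, N=[6·120·120·6]^{1/2}=720.000000
Admissible k: 2..5 (factorial args all ≥0)
  k=2: (−1)^0·720.0000/(72)·0.4488^6·0.8936^2 = +0.065275
  k=3: (−1)^1·720.0000/(24)·0.4488^4·0.8936^4 = -0.776302
  k=4: (−1)^2·720.0000/(48)·0.4488^2·0.8936^6 = +1.538722
  k=5: (−1)^3·720.0000/(720)·0.4488^0·0.8936^8 = -0.406657
d^4_{-1,1}(2.2107) = +0.065275 -0.776302 +1.538722 -0.406657 = +0.421038
Phases: e^{-i·(-1)·4.4496}=-0.259775-0.965669i, e^{-i·(1)·0.6743}=+0.781144-0.624351i ⇒ D=-0.339289-0.249312i

Re=-0.3393 Im=-0.2493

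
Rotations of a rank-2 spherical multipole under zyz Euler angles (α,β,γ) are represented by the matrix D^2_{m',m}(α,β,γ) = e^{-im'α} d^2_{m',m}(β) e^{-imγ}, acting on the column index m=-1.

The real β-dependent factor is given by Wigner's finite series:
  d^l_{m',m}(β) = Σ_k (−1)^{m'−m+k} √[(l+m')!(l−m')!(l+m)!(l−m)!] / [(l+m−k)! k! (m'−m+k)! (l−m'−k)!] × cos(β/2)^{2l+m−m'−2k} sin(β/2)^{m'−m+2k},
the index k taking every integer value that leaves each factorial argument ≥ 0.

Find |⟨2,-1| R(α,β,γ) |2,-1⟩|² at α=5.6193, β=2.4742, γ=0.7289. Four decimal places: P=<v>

First d^2_{-1,-1}(β=2.4742), then the phase factors e^{-i(-1)α} and e^{-i(-1)γ}:
c=cos(2.4742/2)=0.327538, s=sin(2.4742/2)=0.944838; N=√[1·6·1·6]=6.000000
k: max(0,(-1)−(-1))=0 … min(2+(-1),2−(-1))=1
  k=0: (−1)^0·6.0000/(6)·0.3275^4·0.9448^0 = +0.011509
  k=1: (−1)^1·6.0000/(2)·0.3275^2·0.9448^2 = -0.287315
d^2_{-1,-1}(2.4742) = +0.011509 -0.287315 = -0.275806
|D^2_{-1,-1}|² = |d^2_{-1,-1}(β)|² = (-0.275806)² = 0.076069 (the z-rotation phases have unit modulus)

P=0.0761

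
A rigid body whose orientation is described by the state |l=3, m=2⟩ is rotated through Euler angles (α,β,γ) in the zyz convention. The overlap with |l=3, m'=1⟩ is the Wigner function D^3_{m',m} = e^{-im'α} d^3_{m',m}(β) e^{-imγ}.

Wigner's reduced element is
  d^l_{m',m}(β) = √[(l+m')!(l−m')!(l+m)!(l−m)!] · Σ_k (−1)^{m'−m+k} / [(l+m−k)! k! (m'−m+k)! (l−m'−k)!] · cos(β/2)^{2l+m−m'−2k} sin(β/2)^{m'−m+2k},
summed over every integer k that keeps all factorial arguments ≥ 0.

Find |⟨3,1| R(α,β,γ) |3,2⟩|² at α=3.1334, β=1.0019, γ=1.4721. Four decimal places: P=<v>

P=0.0997

D^3_{1,2}(3.1334,1.0019,1.4721) = e^{-i·1·3.1334}·d^3_{1,2}(1.0019)·e^{-i·2·1.4721}. Compute d first:
With c≡cos(β/2)=0.877127 and s≡sin(β/2)=0.480259, N=[24·2·120·1]^{1/2}=75.894664
The bounds max(0,m−m')=1 and min(l+m,l−m')=2 give 2 terms
  k=1: (−1)^0·75.8947/(24)·0.8771^5·0.4803^1 = +0.788474
  k=2: (−1)^1·75.8947/(12)·0.8771^3·0.4803^3 = -0.472763
d^3_{1,2}(1.0019) = +0.788474 -0.472763 = +0.315711
|D^3_{1,2}|² = |d^3_{1,2}(β)|² = (+0.315711)² = 0.099673 (the z-rotation phases have unit modulus)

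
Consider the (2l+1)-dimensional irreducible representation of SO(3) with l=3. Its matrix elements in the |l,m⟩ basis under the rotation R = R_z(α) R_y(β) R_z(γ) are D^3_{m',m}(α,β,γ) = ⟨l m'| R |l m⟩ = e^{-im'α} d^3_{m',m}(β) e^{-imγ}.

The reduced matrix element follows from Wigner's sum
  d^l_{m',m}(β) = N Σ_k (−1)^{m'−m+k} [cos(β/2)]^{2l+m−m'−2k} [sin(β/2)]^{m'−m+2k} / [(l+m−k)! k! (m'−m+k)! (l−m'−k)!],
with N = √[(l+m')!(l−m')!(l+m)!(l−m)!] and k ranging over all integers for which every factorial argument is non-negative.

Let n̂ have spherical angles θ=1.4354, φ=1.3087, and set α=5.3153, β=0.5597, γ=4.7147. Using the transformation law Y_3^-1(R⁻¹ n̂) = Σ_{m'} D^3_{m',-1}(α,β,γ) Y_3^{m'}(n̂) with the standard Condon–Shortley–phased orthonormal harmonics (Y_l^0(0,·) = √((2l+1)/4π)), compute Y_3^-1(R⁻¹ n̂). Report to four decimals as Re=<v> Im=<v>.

Re=0.1814 Im=-0.1475

Need the full column D^3_{m',-1} for m'=−3..3 at α=5.3153, β=0.5597, γ=4.7147.
cos(β/2)=0.961097, sin(β/2)=0.276211
d^3_{-3,-1}: single k=2 term ⇒ +0.252114;  D = -0.059989+0.244874i
d^3_{-2,-1}: k∈[1..2] ⇒ +0.716271 -0.118320 = +0.597952;  D = -0.559058+0.212133i
d^3_{-1,-1}: k∈[0..2] ⇒ +0.788139 -0.520765 +0.032259 = +0.299633;  D = -0.246411-0.170475i
d^3_{0,-1}: k∈[0..2] ⇒ -0.784636 +0.194419 -0.005353 = -0.595570;  D = -0.001376+0.595568i
d^3_{1,-1}: k∈[0..2] ⇒ +0.390574 -0.043012 +0.000444 = +0.348006;  D = +0.287104-0.196671i
d^3_{2,-1}: k∈[0..1] ⇒ -0.118320 +0.004886 = -0.113433;  D = -0.105868-0.040732i
d^3_{3,-1}: single k=0 term ⇒ +0.020823;  D = +0.004861+0.020248i
Y_3^{m'}(θ=1.4354,φ=1.3087) and Σ D·Y over m':
  (-0.0600+0.2449i)·(-0.2873+0.2867i)  (-0.5591+0.2121i)·(-0.1173-0.0678i)  (-0.2464-0.1705i)·(-0.0754+0.2811i)  (-0.0014+0.5956i)·(-0.1465+0.0000i)  (+0.2871-0.1967i)·(+0.0754+0.2811i)  (-0.1059-0.0407i)·(-0.1173+0.0678i)  (+0.0049+0.0202i)·(+0.2873+0.2867i)
Y_3^-1(R⁻¹ n̂) = +0.181356-0.147511i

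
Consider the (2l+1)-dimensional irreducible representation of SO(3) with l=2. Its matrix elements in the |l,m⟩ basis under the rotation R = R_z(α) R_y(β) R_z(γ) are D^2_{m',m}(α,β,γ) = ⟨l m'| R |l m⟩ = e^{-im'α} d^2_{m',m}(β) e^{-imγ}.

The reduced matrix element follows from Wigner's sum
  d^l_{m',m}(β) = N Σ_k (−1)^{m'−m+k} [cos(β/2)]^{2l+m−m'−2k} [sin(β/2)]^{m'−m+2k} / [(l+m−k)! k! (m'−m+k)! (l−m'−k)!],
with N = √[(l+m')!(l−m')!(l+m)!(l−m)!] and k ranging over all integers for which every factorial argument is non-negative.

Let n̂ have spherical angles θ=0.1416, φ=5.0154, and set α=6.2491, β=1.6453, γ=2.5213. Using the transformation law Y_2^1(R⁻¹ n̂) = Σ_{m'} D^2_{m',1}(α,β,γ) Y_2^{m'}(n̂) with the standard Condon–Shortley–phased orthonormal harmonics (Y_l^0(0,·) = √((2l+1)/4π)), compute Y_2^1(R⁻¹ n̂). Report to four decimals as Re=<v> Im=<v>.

Re=0.0153 Im=0.0143

Need the full column D^2_{m',1} for m'=−2..2 at α=6.2491, β=1.6453, γ=2.5213.
cos(β/2)=0.680281, sin(β/2)=0.732951
d^2_{-2,1}: single k=3 term ⇒ +0.535727;  D = -0.456125-0.280986i
d^2_{-1,1}: k∈[2..3] ⇒ +0.745845 -0.288603 = +0.457242;  D = -0.380903-0.252949i
d^2_{0,1}: k∈[1..2] ⇒ +0.565218 -0.656129 = -0.090911;  D = +0.073975+0.052844i
d^2_{1,1}: k∈[0..1] ⇒ +0.214168 -0.745845 = -0.531677;  D = +0.421847+0.323614i
d^2_{2,1}: single k=0 term ⇒ -0.461499;  D = +0.356380+0.293214i
Y_2^{m'}(θ=0.1416,φ=5.0154) and Σ D·Y over m':
  (-0.4561-0.2810i)·(-0.0063+0.0044i)  (-0.3809-0.2529i)·(+0.0322+0.1030i)  (+0.0740+0.0528i)·(+0.6119+0.0000i)  (+0.4218+0.3236i)·(-0.0322+0.1030i)  (+0.3564+0.2932i)·(-0.0063-0.0044i)
Y_2^1(R⁻¹ n̂) = +0.015280+0.014348i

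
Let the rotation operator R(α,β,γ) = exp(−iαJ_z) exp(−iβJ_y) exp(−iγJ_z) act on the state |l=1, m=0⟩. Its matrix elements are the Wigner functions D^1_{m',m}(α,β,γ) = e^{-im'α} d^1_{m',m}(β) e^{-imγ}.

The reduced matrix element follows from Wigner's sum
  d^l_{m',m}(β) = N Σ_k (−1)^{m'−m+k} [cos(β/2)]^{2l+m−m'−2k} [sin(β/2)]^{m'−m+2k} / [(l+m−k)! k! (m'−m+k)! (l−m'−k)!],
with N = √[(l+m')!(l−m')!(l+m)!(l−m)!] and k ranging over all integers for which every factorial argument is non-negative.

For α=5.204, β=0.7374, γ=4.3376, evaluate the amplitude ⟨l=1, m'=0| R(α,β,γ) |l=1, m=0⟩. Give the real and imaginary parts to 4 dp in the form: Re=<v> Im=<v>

Re=0.7402 Im=0.0000

D^1_{0,0}(5.204,0.7374,4.3376) = e^{-i·0·5.204}·d^1_{0,0}(0.7374)·e^{-i·0·4.3376}. Compute d first:
Half-angle: c=0.932797, s=0.360403. N=√(1·1·1·1)=1.000000
k∈{0,1} keeps every argument non-negative
  k=0: (−1)^0·1.0000/(1)·0.9328^2·0.3604^0 = +0.870110
  k=1: (−1)^1·1.0000/(1)·0.9328^0·0.3604^2 = -0.129890
d^1_{0,0}(0.7374) = +0.870110 -0.129890 = +0.740219
D = (+1.000000+0.000000i)·(+0.740219)·(+1.000000+0.000000i) = +0.740219+0.000000i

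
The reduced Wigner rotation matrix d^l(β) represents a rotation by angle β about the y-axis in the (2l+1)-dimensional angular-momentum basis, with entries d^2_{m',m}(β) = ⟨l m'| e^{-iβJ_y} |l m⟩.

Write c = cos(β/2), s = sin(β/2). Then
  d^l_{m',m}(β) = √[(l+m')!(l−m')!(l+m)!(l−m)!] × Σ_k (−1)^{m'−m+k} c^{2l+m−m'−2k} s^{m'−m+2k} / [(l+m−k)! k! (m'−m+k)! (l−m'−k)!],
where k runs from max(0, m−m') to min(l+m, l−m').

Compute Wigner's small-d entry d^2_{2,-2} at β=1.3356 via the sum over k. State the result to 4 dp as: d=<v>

d^2_{2,-2}(β=1.3356) via Wigner's sum:
Half-angle: c=0.785186, s=0.619260. N=√(24·1·1·24)=24.000000
The bounds max(0,m−m')=0 and min(l+m,l−m')=0 give 1 term
  k=0: (−1)^4·24.0000/(24)·0.7852^0·0.6193^4 = +0.147059
d^2_{2,-2}(1.3356) = +0.147059

d=0.1471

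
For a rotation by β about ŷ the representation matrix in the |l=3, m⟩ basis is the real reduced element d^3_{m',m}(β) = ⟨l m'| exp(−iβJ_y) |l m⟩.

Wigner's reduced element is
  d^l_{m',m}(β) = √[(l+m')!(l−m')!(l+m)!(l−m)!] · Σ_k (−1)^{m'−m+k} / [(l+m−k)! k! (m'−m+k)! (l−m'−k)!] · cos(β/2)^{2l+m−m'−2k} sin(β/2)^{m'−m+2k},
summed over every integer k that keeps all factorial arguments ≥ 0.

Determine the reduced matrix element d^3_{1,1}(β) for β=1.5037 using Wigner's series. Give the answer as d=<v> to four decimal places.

d=-0.2138

d^3_{1,1}(β=1.5037) via Wigner's sum:
Half-angle: c=0.730427, s=0.682991. N=√(24·2·24·2)=48.000000
Admissible k: 0..2 (factorial args all ≥0)
  k=0: (−1)^0·48.0000/(48)·0.7304^6·0.6830^0 = +0.151866
  k=1: (−1)^1·48.0000/(6)·0.7304^4·0.6830^2 = -1.062249
  k=2: (−1)^2·48.0000/(8)·0.7304^2·0.6830^4 = +0.696570
d^3_{1,1}(1.5037) = +0.151866 -1.062249 +0.696570 = -0.213814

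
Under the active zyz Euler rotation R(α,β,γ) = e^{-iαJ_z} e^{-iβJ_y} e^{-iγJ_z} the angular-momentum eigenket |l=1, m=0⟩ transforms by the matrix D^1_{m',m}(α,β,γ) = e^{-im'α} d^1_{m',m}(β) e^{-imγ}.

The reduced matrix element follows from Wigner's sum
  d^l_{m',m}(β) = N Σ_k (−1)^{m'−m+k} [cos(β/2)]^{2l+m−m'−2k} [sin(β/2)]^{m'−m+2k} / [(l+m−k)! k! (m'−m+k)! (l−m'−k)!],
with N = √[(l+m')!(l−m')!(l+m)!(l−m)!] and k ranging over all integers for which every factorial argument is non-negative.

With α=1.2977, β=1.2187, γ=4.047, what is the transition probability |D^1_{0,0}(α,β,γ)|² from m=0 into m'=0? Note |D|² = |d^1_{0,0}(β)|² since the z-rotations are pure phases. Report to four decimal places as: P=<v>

First d^1_{0,0}(β=1.2187), then the phase factors e^{-i(0)α} and e^{-i(0)γ}:
c=cos(1.2187/2)=0.820020, s=sin(1.2187/2)=0.572335; N=√[1·1·1·1]=1.000000
k∈{0,1} keeps every argument non-negative
  k=0: (−1)^0·1.0000/(1)·0.8200^2·0.5723^0 = +0.672433
  k=1: (−1)^1·1.0000/(1)·0.8200^0·0.5723^2 = -0.327567
d^1_{0,0}(1.2187) = +0.672433 -0.327567 = +0.344866
|D^1_{0,0}|² = |d^1_{0,0}(β)|² = (+0.344866)² = 0.118933 (the z-rotation phases have unit modulus)

P=0.1189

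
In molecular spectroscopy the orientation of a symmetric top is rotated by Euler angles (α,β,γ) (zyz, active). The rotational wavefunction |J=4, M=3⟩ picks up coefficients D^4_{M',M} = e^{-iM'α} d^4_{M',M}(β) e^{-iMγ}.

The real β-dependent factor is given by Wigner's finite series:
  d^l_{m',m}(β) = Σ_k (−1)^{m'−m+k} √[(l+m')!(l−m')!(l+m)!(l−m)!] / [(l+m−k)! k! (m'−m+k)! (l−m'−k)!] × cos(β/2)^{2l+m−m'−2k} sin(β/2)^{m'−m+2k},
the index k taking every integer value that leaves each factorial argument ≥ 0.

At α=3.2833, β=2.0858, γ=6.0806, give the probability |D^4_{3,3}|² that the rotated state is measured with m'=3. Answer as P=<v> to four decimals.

P=0.0066

D^4_{3,3}(3.2833,2.0858,6.0806) = e^{-i·3·3.2833}·d^4_{3,3}(2.0858)·e^{-i·3·6.0806}. Compute d first:
With c≡cos(β/2)=0.503717 and s≡sin(β/2)=0.863869, N=[5040·1·5040·1]^{1/2}=5040.000000
Admissible k: 0..1 (factorial args all ≥0)
  k=0: (−1)^0·5040.0000/(5040)·0.5037^8·0.8639^0 = +0.004145
  k=1: (−1)^1·5040.0000/(720)·0.5037^6·0.8639^2 = -0.085332
d^4_{3,3}(2.0858) = +0.004145 -0.085332 = -0.081188
|D^4_{3,3}|² = |d^4_{3,3}(β)|² = (-0.081188)² = 0.006591 (the z-rotation phases have unit modulus)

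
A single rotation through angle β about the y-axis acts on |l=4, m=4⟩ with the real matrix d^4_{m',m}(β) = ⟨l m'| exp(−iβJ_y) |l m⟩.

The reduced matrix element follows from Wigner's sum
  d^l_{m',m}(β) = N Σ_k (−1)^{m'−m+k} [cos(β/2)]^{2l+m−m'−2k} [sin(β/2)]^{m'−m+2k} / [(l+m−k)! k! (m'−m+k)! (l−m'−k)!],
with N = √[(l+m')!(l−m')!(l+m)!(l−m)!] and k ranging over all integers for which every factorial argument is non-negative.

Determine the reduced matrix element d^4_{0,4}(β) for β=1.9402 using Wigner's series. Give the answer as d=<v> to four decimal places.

d^4_{0,4}(β=1.9402) via Wigner's sum:
c=cos(1.9402/2)=0.565217, s=sin(1.9402/2)=0.824942; N=√[24·24·40320·1]=4819.161753
The bounds max(0,m−m')=4 and min(l+m,l−m')=4 give 1 term
  k=4: (−1)^0·4819.1618/(576)·0.5652^4·0.8249^4 = +0.395461
d^4_{0,4}(1.9402) = +0.395461

d=0.3955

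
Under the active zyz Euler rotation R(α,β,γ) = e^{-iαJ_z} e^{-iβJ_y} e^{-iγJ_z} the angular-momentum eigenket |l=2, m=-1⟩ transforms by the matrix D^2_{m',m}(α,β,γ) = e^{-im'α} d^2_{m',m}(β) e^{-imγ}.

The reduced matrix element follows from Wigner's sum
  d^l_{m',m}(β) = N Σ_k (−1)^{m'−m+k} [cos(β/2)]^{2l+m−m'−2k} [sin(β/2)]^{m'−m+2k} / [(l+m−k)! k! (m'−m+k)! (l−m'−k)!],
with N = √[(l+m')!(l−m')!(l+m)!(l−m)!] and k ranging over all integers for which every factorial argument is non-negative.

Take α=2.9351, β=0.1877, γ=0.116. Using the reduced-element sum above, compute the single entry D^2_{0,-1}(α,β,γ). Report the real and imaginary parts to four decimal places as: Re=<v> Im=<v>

Re=-0.2230 Im=-0.0260

Split into d^2_{0,-1}(β=0.1877) × two z-phases.
Half-angle: c=0.995599, s=0.093712. N=√(2·2·1·6)=4.898979
The bounds max(0,m−m')=0 and min(l+m,l−m')=1 give 2 terms
  k=0: (−1)^1·4.8990/(2)·0.9956^3·0.0937^1 = -0.226530
  k=1: (−1)^2·4.8990/(2)·0.9956^1·0.0937^3 = +0.002007
d^2_{0,-1}(0.1877) = -0.226530 +0.002007 = -0.224523
D = (+1.000000+0.000000i)·(-0.224523)·(+0.993280+0.115740i) = -0.223014-0.025986i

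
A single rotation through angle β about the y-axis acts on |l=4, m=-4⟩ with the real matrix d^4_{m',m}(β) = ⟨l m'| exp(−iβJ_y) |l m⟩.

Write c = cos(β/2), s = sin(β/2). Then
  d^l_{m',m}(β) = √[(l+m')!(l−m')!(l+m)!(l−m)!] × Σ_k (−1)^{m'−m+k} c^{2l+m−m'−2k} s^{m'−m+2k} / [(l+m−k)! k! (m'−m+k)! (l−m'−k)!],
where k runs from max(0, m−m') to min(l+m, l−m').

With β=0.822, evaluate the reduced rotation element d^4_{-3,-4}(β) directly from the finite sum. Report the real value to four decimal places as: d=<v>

d^4_{-3,-4}(β=0.822) via Wigner's sum:
Half-angle: c=0.916722, s=0.399526. N=√(1·5040·1·40320)=14255.272709
Admissible k: 0..0 (factorial args all ≥0)
  k=0: (−1)^1·14255.2727/(5040)·0.9167^7·0.3995^1 = -0.614827
d^4_{-3,-4}(0.822) = -0.614827

d=-0.6148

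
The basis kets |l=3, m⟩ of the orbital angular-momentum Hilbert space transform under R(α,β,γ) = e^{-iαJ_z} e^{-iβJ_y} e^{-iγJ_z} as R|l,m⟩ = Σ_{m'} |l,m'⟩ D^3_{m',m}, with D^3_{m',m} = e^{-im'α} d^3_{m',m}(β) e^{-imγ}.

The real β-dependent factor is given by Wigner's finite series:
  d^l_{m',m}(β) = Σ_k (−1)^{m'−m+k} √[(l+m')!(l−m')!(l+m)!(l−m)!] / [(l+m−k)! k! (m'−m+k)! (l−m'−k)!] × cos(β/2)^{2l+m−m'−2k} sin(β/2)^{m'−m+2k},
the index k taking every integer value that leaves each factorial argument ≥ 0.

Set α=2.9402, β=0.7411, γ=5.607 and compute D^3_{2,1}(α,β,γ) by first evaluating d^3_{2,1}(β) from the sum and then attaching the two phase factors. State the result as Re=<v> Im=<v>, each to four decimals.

Re=-0.2657 Im=-0.4959

First d^3_{2,1}(β=0.7411), then the phase factors e^{-i(2)α} and e^{-i(1)γ}:
With c≡cos(β/2)=0.932128 and s≡sin(β/2)=0.362128, N=[120·1·24·2]^{1/2}=75.894664
Admissible k: 0..1 (factorial args all ≥0)
  k=0: (−1)^1·75.8947/(24)·0.9321^5·0.3621^1 = -0.805825
  k=1: (−1)^2·75.8947/(12)·0.9321^3·0.3621^3 = +0.243245
d^3_{2,1}(0.7411) = -0.805825 +0.243245 = -0.562580
Phases: e^{-i·(2)·2.9402}=+0.919973+0.391982i, e^{-i·(1)·5.607}=+0.779966+0.625822i ⇒ D=-0.265671-0.495899i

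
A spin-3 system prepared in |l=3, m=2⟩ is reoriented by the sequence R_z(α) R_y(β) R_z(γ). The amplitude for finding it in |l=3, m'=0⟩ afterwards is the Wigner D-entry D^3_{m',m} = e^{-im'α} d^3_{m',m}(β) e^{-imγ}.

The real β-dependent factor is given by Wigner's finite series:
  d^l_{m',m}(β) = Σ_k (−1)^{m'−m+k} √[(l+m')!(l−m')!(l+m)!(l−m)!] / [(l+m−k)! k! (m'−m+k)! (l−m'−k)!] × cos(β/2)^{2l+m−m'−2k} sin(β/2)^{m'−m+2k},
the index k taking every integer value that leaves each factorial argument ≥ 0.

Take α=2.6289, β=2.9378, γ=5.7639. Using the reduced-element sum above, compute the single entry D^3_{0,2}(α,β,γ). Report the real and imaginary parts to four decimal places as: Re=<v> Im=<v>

D^3_{0,2}(2.6289,2.9378,5.7639) = e^{-i·0·2.6289}·d^3_{0,2}(2.9378)·e^{-i·2·5.7639}. Compute d first:
With c≡cos(β/2)=0.101720 and s≡sin(β/2)=0.994813, N=[6·6·120·1]^{1/2}=65.726707
k∈{2,3} keeps every argument non-negative
  k=2: (−1)^0·65.7267/(12)·0.1017^4·0.9948^2 = +0.000580
  k=3: (−1)^1·65.7267/(12)·0.1017^2·0.9948^4 = -0.055506
d^3_{0,2}(2.9378) = +0.000580 -0.055506 = -0.054926
D = (+1.000000+0.000000i)·(-0.054926)·(+0.507452+0.861680i) = -0.027872-0.047328i

Re=-0.0279 Im=-0.0473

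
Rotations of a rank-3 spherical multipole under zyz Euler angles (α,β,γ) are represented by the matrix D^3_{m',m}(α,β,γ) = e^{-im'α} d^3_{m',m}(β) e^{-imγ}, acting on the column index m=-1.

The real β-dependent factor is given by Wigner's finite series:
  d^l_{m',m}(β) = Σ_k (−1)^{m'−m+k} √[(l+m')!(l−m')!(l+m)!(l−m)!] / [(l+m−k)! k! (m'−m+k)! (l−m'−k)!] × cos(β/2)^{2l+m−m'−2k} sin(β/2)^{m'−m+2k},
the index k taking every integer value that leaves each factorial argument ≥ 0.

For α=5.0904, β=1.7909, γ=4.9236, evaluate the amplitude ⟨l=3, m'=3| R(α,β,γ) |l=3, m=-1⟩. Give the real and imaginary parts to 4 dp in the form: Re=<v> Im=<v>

Re=-0.3390 Im=0.4479

First d^3_{3,-1}(β=1.7909), then the phase factors e^{-i(3)α} and e^{-i(-1)γ}:
Half-angle: c=0.625168, s=0.780490. N=√(720·1·2·24)=185.903201
k: max(0,(-1)−(3))=0 … min(3+(-1),3−(3))=0
  k=0: (−1)^4·185.9032/(48)·0.6252^2·0.7805^4 = +0.561706
d^3_{3,-1}(1.7909) = +0.561706
Attach z-rotation phases: D = e^{-i(3)(5.0904)}·(+0.561706)·e^{-i(-1)(4.9236)} = -0.339030+0.447853i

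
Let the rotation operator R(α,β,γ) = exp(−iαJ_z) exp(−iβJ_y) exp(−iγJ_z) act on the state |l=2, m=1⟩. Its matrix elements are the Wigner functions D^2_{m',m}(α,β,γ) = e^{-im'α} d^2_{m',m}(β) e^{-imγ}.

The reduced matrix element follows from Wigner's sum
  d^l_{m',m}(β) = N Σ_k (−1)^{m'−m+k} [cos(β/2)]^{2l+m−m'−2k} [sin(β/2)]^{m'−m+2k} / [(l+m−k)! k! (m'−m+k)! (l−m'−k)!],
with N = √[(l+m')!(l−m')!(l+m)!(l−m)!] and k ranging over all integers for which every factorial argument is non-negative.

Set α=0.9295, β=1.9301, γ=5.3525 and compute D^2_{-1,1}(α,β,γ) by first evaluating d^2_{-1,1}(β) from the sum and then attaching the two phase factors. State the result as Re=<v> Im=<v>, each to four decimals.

Re=-0.0572 Im=0.1922

D^2_{-1,1}(0.9295,1.9301,5.3525) = e^{-i·-1·0.9295}·d^2_{-1,1}(1.9301)·e^{-i·1·5.3525}. Compute d first:
c=cos(1.9301/2)=0.569376, s=sin(1.9301/2)=0.822077; N=√[1·6·6·1]=6.000000
The bounds max(0,m−m')=2 and min(l+m,l−m')=3 give 2 terms
  k=2: (−1)^0·6.0000/(2)·0.5694^2·0.8221^2 = +0.657271
  k=3: (−1)^1·6.0000/(6)·0.5694^0·0.8221^4 = -0.456721
d^2_{-1,1}(1.9301) = +0.657271 -0.456721 = +0.200550
Attach z-rotation phases: D = e^{-i(-1)(0.9295)}·(+0.200550)·e^{-i(1)(5.3525)} = -0.057230+0.192211i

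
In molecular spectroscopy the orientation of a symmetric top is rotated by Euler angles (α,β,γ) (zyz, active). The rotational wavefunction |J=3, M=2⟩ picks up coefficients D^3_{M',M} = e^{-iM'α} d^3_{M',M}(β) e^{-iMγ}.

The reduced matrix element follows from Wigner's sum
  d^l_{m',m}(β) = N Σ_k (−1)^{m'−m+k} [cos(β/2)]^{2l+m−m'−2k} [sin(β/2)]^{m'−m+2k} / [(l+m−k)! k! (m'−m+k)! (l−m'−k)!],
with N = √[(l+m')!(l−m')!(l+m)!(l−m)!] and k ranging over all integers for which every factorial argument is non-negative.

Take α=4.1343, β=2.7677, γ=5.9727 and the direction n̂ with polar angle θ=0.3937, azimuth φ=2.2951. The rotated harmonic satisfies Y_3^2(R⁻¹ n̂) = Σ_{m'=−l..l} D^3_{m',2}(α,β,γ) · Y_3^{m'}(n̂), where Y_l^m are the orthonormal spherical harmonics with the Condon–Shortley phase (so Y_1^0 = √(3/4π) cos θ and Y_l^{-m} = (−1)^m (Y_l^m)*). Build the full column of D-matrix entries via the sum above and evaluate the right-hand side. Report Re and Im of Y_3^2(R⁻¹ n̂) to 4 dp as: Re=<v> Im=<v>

Need the full column D^3_{m',2} for m'=−3..3 at α=4.1343, β=2.7677, γ=5.9727.
cos(β/2)=0.185859, sin(β/2)=0.982576
d^3_{-3,2}: single k=5 term ⇒ +0.416957;  D = +0.374077+0.184173i
d^3_{-2,2}: k∈[4..5] ⇒ +0.160992 -0.899908 = -0.738916;  D = +0.635588-0.376861i
d^3_{-1,2}: k∈[3..4] ⇒ +0.038520 -0.538289 = -0.499770;  D = -0.021424+0.499310i
d^3_{0,2}: k∈[2..3] ⇒ +0.006310 -0.176358 = -0.170048;  D = -0.138302-0.098938i
d^3_{1,2}: k∈[1..2] ⇒ +0.000689 -0.038520 = -0.037830;  D = +0.035247-0.013741i
d^3_{2,2}: k∈[0..1] ⇒ +0.000041 -0.005760 = -0.005719;  D = -0.001172+0.005598i
d^3_{3,2}: single k=0 term ⇒ -0.000534;  D = -0.000378-0.000377i
Y_3^{m'}(θ=0.3937,φ=2.2951) and Σ D·Y over m':
  (+0.3741+0.1842i)·(+0.0194-0.0133i)  (+0.6356-0.3769i)·(-0.0169+0.1378i)  (-0.0214+0.4993i)·(-0.2681-0.3031i)  (-0.1383-0.0989i)·(+0.4357+0.0000i)  (+0.0352-0.0137i)·(+0.2681-0.3031i)  (-0.0012+0.0056i)·(-0.0169-0.1378i)  (-0.0004-0.0004i)·(-0.0194-0.0133i)
Y_3^2(R⁻¹ n̂) = +0.153813-0.092210i

Re=0.1538 Im=-0.0922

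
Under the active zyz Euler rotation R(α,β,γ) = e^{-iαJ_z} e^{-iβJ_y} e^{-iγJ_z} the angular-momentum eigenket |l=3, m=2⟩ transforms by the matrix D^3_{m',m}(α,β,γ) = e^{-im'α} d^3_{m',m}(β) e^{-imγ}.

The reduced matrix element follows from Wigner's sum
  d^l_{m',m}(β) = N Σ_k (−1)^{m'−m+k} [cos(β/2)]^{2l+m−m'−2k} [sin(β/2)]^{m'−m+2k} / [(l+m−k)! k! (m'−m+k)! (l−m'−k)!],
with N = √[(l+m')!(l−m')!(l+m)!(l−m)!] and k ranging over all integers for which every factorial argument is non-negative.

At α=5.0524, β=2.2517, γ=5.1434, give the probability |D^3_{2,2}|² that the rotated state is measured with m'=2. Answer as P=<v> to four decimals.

Split into d^3_{2,2}(β=2.2517) × two z-phases.
c=cos(2.2517/2)=0.430409, s=sin(2.2517/2)=0.902634; N=√[120·1·120·1]=120.000000
k∈{0,1} keeps every argument non-negative
  k=0: (−1)^0·120.0000/(120)·0.4304^6·0.9026^0 = +0.006358
  k=1: (−1)^1·120.0000/(24)·0.4304^4·0.9026^2 = -0.139804
d^3_{2,2}(2.2517) = +0.006358 -0.139804 = -0.133447
|D^3_{2,2}|² = |d^3_{2,2}(β)|² = (-0.133447)² = 0.017808 (the z-rotation phases have unit modulus)

P=0.0178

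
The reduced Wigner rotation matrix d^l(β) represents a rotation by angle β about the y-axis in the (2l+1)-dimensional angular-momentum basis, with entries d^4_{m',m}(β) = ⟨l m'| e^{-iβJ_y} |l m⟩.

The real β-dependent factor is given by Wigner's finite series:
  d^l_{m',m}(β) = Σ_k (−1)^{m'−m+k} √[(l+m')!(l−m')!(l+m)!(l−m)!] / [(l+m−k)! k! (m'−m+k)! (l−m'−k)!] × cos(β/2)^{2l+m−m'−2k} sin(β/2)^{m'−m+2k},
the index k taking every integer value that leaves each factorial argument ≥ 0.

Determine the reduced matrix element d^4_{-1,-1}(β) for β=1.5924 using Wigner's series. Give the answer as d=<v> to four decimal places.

d^4_{-1,-1}(β=1.5924) via Wigner's sum:
Half-angle: c=0.699428, s=0.714703. N=√(6·120·6·120)=720.000000
k∈{0,1,2,3} keeps every argument non-negative
  k=0: (−1)^0·720.0000/(720)·0.6994^8·0.7147^0 = +0.057272
  k=1: (−1)^1·720.0000/(48)·0.6994^6·0.7147^2 = -0.897015
  k=2: (−1)^2·720.0000/(24)·0.6994^4·0.7147^4 = +1.873250
  k=3: (−1)^3·720.0000/(72)·0.6994^2·0.7147^6 = -0.651990
d^4_{-1,-1}(1.5924) = +0.057272 -0.897015 +1.873250 -0.651990 = +0.381518

d=0.3815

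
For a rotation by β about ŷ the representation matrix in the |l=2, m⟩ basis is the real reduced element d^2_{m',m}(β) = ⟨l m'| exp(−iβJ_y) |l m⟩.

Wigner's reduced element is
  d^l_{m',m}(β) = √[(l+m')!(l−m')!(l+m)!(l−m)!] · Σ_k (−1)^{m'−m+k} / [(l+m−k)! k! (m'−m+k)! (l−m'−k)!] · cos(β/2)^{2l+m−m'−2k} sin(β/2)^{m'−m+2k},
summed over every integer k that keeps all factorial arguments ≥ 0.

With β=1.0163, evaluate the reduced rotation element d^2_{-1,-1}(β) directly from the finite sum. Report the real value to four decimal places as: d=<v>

d=0.0405

d^2_{-1,-1}(β=1.0163) via Wigner's sum:
Half-angle: c=0.873646, s=0.486562. N=√(1·6·1·6)=6.000000
Admissible k: 0..1 (factorial args all ≥0)
  k=0: (−1)^0·6.0000/(6)·0.8736^4·0.4866^0 = +0.582562
  k=1: (−1)^1·6.0000/(2)·0.8736^2·0.4866^2 = -0.542086
d^2_{-1,-1}(1.0163) = +0.582562 -0.542086 = +0.040476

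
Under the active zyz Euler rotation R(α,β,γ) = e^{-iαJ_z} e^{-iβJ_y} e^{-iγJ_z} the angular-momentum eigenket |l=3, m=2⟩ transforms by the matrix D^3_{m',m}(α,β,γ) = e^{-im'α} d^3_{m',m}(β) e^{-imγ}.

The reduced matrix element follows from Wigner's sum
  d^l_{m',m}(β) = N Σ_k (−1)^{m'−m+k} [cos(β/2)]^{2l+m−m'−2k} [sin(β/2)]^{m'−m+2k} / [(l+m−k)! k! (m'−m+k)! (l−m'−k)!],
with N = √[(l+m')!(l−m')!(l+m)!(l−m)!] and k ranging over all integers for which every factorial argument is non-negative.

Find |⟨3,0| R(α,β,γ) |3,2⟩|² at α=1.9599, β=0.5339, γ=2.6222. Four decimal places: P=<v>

P=0.0932

First d^3_{0,2}(β=0.5339), then the phase factors e^{-i(0)α} and e^{-i(2)γ}:
c=cos(0.5339/2)=0.964580, s=sin(0.5339/2)=0.263791; N=√[6·6·120·1]=65.726707
Admissible k: 2..3 (factorial args all ≥0)
  k=2: (−1)^0·65.7267/(12)·0.9646^4·0.2638^2 = +0.329938
  k=3: (−1)^1·65.7267/(12)·0.9646^2·0.2638^4 = -0.024676
d^3_{0,2}(0.5339) = +0.329938 -0.024676 = +0.305262
|D^3_{0,2}|² = |d^3_{0,2}(β)|² = (+0.305262)² = 0.093185 (the z-rotation phases have unit modulus)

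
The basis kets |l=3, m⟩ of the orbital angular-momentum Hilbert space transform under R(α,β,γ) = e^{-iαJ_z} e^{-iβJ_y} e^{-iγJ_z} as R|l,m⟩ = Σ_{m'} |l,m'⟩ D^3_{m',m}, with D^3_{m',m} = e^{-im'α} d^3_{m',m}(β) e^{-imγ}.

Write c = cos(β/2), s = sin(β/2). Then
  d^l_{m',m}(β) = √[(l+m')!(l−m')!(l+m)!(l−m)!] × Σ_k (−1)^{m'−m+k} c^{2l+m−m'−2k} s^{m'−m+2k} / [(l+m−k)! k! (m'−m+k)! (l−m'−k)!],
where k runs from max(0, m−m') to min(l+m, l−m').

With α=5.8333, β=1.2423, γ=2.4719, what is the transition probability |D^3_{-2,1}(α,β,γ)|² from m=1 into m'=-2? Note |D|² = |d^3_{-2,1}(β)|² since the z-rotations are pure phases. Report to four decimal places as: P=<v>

P=0.2487

D^3_{-2,1}(5.8333,1.2423,2.4719) = e^{-i·-2·5.8333}·d^3_{-2,1}(1.2423)·e^{-i·1·2.4719}. Compute d first:
With c≡cos(β/2)=0.813210 and s≡sin(β/2)=0.581971, N=[1·120·24·2]^{1/2}=75.894664
k∈{3,4} keeps every argument non-negative
  k=3: (−1)^0·75.8947/(12)·0.8132^3·0.5820^3 = +0.670411
  k=4: (−1)^1·75.8947/(24)·0.8132^1·0.5820^5 = -0.171675
d^3_{-2,1}(1.2423) = +0.670411 -0.171675 = +0.498736
|D^3_{-2,1}|² = |d^3_{-2,1}(β)|² = (+0.498736)² = 0.248737 (the z-rotation phases have unit modulus)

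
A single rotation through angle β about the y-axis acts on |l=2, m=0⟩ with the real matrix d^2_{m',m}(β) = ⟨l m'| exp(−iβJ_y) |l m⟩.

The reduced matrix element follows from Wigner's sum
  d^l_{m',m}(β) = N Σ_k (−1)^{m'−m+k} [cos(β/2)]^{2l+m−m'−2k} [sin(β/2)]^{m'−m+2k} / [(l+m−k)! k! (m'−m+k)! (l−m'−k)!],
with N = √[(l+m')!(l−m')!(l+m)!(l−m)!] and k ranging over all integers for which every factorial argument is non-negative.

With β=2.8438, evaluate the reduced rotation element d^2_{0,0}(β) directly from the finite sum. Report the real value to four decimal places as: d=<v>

d^2_{0,0}(β=2.8438) via Wigner's sum:
Half-angle: c=0.148347, s=0.988935. N=√(2·2·2·2)=4.000000
k: max(0,(0)−(0))=0 … min(2+(0),2−(0))=2
  k=0: (−1)^0·4.0000/(4)·0.1483^4·0.9889^0 = +0.000484
  k=1: (−1)^1·4.0000/(1)·0.1483^2·0.9889^2 = -0.086090
  k=2: (−1)^2·4.0000/(4)·0.1483^0·0.9889^4 = +0.956471
d^2_{0,0}(2.8438) = +0.000484 -0.086090 +0.956471 = +0.870865

d=0.8709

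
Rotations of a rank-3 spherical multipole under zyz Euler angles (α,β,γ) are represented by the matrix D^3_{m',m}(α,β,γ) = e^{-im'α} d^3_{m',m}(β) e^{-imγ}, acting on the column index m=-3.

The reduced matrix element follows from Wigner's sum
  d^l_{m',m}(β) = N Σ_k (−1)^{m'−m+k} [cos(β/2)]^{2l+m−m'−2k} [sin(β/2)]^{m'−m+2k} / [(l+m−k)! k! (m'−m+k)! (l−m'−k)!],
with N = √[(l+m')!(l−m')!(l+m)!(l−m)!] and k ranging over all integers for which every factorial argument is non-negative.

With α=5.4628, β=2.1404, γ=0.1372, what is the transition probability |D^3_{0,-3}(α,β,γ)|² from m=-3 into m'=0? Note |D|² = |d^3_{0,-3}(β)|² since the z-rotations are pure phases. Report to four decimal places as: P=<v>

First d^3_{0,-3}(β=2.1404), then the phase factors e^{-i(0)α} and e^{-i(-3)γ}:
Half-angle: c=0.479949, s=0.877297. N=√(6·6·1·720)=160.996894
Admissible k: 0..0 (factorial args all ≥0)
  k=0: (−1)^3·160.9969/(36)·0.4799^3·0.8773^3 = -0.333840
d^3_{0,-3}(2.1404) = -0.333840
|D^3_{0,-3}|² = |d^3_{0,-3}(β)|² = (-0.333840)² = 0.111449 (the z-rotation phases have unit modulus)

P=0.1114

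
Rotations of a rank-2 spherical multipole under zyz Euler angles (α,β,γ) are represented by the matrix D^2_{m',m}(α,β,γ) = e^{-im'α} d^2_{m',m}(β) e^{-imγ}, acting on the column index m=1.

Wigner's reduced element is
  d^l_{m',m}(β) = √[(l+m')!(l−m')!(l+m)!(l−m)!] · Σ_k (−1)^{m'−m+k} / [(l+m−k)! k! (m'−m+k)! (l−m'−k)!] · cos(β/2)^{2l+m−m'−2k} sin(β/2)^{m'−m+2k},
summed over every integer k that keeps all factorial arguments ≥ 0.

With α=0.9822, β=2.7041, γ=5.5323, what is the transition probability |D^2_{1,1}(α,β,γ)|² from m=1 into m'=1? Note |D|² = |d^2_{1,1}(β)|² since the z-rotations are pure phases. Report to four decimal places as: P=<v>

Split into d^2_{1,1}(β=2.7041) × two z-phases.
With c≡cos(β/2)=0.217006 and s≡sin(β/2)=0.976170, N=[6·1·6·1]^{1/2}=6.000000
k: max(0,(1)−(1))=0 … min(2+(1),2−(1))=1
  k=0: (−1)^0·6.0000/(6)·0.2170^4·0.9762^0 = +0.002218
  k=1: (−1)^1·6.0000/(2)·0.2170^2·0.9762^2 = -0.134622
d^2_{1,1}(2.7041) = +0.002218 -0.134622 = -0.132404
|D^2_{1,1}|² = |d^2_{1,1}(β)|² = (-0.132404)² = 0.017531 (the z-rotation phases have unit modulus)

P=0.0175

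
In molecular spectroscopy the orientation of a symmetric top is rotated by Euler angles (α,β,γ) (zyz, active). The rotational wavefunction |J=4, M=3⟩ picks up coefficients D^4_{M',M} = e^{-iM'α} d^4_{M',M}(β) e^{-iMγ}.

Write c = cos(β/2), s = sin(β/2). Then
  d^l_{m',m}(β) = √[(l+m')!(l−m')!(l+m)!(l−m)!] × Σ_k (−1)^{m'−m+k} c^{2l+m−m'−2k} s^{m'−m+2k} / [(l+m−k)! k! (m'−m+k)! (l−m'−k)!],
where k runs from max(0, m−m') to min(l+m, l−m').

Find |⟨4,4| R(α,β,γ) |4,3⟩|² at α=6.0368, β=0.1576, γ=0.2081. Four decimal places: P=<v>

P=0.0475

First d^4_{4,3}(β=0.1576), then the phase factors e^{-i(4)α} and e^{-i(3)γ}:
With c≡cos(β/2)=0.996897 and s≡sin(β/2)=0.078718, N=[40320·1·5040·1]^{1/2}=14255.272709
k: max(0,(3)−(4))=0 … min(4+(3),4−(4))=0
  k=0: (−1)^1·14255.2727/(5040)·0.9969^7·0.0787^1 = -0.217858
d^4_{4,3}(0.1576) = -0.217858
|D^4_{4,3}|² = |d^4_{4,3}(β)|² = (-0.217858)² = 0.047462 (the z-rotation phases have unit modulus)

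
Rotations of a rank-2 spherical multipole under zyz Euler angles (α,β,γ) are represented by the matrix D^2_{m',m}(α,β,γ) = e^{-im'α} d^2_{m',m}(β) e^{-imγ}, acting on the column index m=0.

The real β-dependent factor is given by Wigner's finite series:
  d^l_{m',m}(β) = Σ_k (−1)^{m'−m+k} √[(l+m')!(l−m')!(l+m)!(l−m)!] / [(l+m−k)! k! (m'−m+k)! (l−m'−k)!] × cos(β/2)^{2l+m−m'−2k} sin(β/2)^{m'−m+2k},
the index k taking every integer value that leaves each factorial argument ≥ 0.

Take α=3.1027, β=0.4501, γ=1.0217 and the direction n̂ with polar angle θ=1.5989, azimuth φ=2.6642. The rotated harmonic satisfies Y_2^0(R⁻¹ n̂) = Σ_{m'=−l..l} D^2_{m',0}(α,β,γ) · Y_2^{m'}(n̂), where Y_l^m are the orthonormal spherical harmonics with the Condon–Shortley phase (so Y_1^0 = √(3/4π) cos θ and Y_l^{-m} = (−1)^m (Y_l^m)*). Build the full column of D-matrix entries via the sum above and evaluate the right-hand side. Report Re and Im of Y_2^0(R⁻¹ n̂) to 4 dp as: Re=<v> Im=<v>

Need the full column D^2_{m',0} for m'=−2..2 at α=3.1027, β=0.4501, γ=1.0217.
cos(β/2)=0.974783, sin(β/2)=0.223155
d^2_{-2,0}: single k=2 term ⇒ +0.115906;  D = +0.115555-0.009007i
d^2_{-1,0}: k∈[1..2] ⇒ +0.506298 -0.026534 = +0.479764;  D = -0.479401+0.018655i
d^2_{0,0}: k∈[0..2] ⇒ +0.902883 -0.189273 +0.002480 = +0.716090;  D = +0.716090+0.000000i
d^2_{1,0}: k∈[0..1] ⇒ -0.506298 +0.026534 = -0.479764;  D = +0.479401+0.018655i
d^2_{2,0}: single k=0 term ⇒ +0.115906;  D = +0.115555+0.009007i
Y_2^{m'}(θ=1.5989,φ=2.6642) and Σ D·Y over m':
  (+0.1156-0.0090i)·(+0.2230+0.3150i)  (-0.4794+0.0187i)·(+0.0193+0.0100i)  (+0.7161+0.0000i)·(-0.3146+0.0000i)  (+0.4794+0.0187i)·(-0.0193+0.0100i)  (+0.1156+0.0090i)·(+0.2230-0.3150i)
Y_2^0(R⁻¹ n̂) = -0.186952+0.000000i

Re=-0.1870 Im=0.0000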